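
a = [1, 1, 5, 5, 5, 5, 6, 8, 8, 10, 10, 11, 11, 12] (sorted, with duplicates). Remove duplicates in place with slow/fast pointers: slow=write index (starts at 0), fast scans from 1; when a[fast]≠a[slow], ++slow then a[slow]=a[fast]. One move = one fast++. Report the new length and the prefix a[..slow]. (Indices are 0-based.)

length 7; prefix = [1, 5, 6, 8, 10, 11, 12]

(s=0,f=1) a[fast]=1=a[slow] dup → fast++
(s=0,f=2) a[fast]=5≠a[slow]=1 write a[1]=5 → slow++,fast++
(s=1,f=3) a[fast]=5=a[slow] dup → fast++
(s=1,f=4) a[fast]=5=a[slow] dup → fast++
(s=1,f=5) a[fast]=5=a[slow] dup → fast++
(s=1,f=6) a[fast]=6≠a[slow]=5 write a[2]=6 → slow++,fast++
(s=2,f=7) a[fast]=8≠a[slow]=6 write a[3]=8 → slow++,fast++
(s=3,f=8) a[fast]=8=a[slow] dup → fast++
(s=3,f=9) a[fast]=10≠a[slow]=8 write a[4]=10 → slow++,fast++
(s=4,f=10) a[fast]=10=a[slow] dup → fast++
(s=4,f=11) a[fast]=11≠a[slow]=10 write a[5]=11 → slow++,fast++
(s=5,f=12) a[fast]=11=a[slow] dup → fast++
(s=5,f=13) a[fast]=12≠a[slow]=11 write a[6]=12 → slow++,fast++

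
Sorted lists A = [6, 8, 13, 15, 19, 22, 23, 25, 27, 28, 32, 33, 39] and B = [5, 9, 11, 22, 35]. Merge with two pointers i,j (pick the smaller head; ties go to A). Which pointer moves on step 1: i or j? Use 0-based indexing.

[i=0,j=0] A[i]=6>B[j]=5 take 5 → j++

j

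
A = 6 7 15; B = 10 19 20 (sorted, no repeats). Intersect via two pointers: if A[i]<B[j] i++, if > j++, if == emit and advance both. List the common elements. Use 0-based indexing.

intersection = []

i=0 j=0: 6<10, i++
i=1 j=0: 7<10, i++
i=2 j=0: 15>10, j++
i=2 j=1: 15<19, i++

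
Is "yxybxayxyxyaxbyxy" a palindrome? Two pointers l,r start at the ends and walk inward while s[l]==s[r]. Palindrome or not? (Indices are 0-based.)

[0,16] 'y'=='y' → l++,r--
[1,15] 'x'=='x' → l++,r--
[2,14] 'y'=='y' → l++,r--
[3,13] 'b'=='b' → l++,r--
[4,12] 'x'=='x' → l++,r--
[5,11] 'a'=='a' → l++,r--
[6,10] 'y'=='y' → l++,r--
[7,9] 'x'=='x' → l++,r--

palindrome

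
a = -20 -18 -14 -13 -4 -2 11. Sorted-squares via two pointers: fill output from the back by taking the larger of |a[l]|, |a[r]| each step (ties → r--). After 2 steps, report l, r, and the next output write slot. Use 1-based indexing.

l=1 r=7: |-20|>|11| out[7]=400, l++
l=2 r=7: |-18|>|11| out[6]=324, l++

l=3, r=7, next write slot=5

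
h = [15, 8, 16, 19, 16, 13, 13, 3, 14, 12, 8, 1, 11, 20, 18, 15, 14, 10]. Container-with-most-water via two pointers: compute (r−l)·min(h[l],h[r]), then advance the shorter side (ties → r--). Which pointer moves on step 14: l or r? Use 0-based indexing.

l

l=0 r=17: min(15,10)*17=170 best=170 *, r--
l=0 r=16: min(15,14)*16=224 best=224 *, r--
l=0 r=15: min(15,15)*15=225 best=225 *, r--
l=0 r=14: min(15,18)*14=210 best=225, l++
l=1 r=14: min(8,18)*13=104 best=225, l++
l=2 r=14: min(16,18)*12=192 best=225, l++
l=3 r=14: min(19,18)*11=198 best=225, r--
l=3 r=13: min(19,20)*10=190 best=225, l++
l=4 r=13: min(16,20)*9=144 best=225, l++
l=5 r=13: min(13,20)*8=104 best=225, l++
l=6 r=13: min(13,20)*7=91 best=225, l++
l=7 r=13: min(3,20)*6=18 best=225, l++
l=8 r=13: min(14,20)*5=70 best=225, l++
l=9 r=13: min(12,20)*4=48 best=225, l++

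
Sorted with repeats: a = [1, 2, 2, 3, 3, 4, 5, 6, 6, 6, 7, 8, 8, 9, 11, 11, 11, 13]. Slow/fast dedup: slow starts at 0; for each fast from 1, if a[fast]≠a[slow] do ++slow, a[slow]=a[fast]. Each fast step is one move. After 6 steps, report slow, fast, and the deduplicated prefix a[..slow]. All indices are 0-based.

slow=0 fast=1: a[fast]=2≠a[slow]=1 write a[1]=2, slow++,fast++
slow=1 fast=2: a[fast]=2=a[slow] dup, fast++
slow=1 fast=3: a[fast]=3≠a[slow]=2 write a[2]=3, slow++,fast++
slow=2 fast=4: a[fast]=3=a[slow] dup, fast++
slow=2 fast=5: a[fast]=4≠a[slow]=3 write a[3]=4, slow++,fast++
slow=3 fast=6: a[fast]=5≠a[slow]=4 write a[4]=5, slow++,fast++

slow=4, fast=7, prefix=[1, 2, 3, 4, 5]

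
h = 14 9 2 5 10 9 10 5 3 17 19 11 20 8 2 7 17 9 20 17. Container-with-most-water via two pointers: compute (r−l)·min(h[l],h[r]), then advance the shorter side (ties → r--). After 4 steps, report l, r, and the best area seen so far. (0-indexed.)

l=4, r=19, best area=266

[0,19] min(14,17)*19=266 best=266 * → l++
[1,19] min(9,17)*18=162 best=266 → l++
[2,19] min(2,17)*17=34 best=266 → l++
[3,19] min(5,17)*16=80 best=266 → l++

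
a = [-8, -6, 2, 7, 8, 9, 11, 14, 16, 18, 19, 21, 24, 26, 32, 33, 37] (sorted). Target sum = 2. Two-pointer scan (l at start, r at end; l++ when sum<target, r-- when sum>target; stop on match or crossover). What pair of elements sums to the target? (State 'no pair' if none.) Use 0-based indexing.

[0,16] -8+37=29 >2 → r--
[0,15] -8+33=25 >2 → r--
[0,14] -8+32=24 >2 → r--
[0,13] -8+26=18 >2 → r--
[0,12] -8+24=16 >2 → r--
[0,11] -8+21=13 >2 → r--
[0,10] -8+19=11 >2 → r--
[0,9] -8+18=10 >2 → r--
[0,8] -8+16=8 >2 → r--
[0,7] -8+14=6 >2 → r--
[0,6] -8+11=3 >2 → r--
[0,5] -8+9=1 <2 → l++
[1,5] -6+9=3 >2 → r--
[1,4] -6+8=2 → found

(-6, 8)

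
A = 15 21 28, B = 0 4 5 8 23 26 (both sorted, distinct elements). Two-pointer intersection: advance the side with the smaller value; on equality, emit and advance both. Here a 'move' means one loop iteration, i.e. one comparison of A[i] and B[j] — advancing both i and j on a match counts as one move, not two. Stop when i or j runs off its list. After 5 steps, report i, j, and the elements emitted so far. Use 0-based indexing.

[i=0,j=0] 15>0 → j++
[i=0,j=1] 15>4 → j++
[i=0,j=2] 15>5 → j++
[i=0,j=3] 15>8 → j++
[i=0,j=4] 15<23 → i++

i=1, j=4, emitted=[]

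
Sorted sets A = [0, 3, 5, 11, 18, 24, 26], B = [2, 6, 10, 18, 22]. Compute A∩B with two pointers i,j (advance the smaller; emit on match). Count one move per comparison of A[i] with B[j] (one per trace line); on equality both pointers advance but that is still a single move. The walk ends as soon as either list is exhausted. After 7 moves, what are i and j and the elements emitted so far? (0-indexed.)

i=4, j=3, emitted=[]

[i=0,j=0] 0<2 → i++
[i=1,j=0] 3>2 → j++
[i=1,j=1] 3<6 → i++
[i=2,j=1] 5<6 → i++
[i=3,j=1] 11>6 → j++
[i=3,j=2] 11>10 → j++
[i=3,j=3] 11<18 → i++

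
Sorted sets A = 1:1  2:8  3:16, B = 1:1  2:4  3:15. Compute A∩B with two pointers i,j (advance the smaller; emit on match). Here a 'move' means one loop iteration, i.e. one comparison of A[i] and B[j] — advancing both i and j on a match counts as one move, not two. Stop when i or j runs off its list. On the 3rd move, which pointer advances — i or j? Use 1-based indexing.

i=1 j=1: 1==1 emit, i++,j++
i=2 j=2: 8>4, j++
i=2 j=3: 8<15, i++

i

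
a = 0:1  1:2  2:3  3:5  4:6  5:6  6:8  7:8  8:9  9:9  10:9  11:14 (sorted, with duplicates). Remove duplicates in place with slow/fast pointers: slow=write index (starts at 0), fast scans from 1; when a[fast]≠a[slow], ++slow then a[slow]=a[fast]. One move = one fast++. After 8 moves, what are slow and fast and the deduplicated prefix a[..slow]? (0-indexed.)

(s=0,f=1) a[fast]=2≠a[slow]=1 write a[1]=2 → slow++,fast++
(s=1,f=2) a[fast]=3≠a[slow]=2 write a[2]=3 → slow++,fast++
(s=2,f=3) a[fast]=5≠a[slow]=3 write a[3]=5 → slow++,fast++
(s=3,f=4) a[fast]=6≠a[slow]=5 write a[4]=6 → slow++,fast++
(s=4,f=5) a[fast]=6=a[slow] dup → fast++
(s=4,f=6) a[fast]=8≠a[slow]=6 write a[5]=8 → slow++,fast++
(s=5,f=7) a[fast]=8=a[slow] dup → fast++
(s=5,f=8) a[fast]=9≠a[slow]=8 write a[6]=9 → slow++,fast++

slow=6, fast=9, prefix=[1, 2, 3, 5, 6, 8, 9]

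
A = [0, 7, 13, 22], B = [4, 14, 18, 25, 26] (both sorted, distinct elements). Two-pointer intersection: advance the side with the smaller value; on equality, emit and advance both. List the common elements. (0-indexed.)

intersection = []

[i=0,j=0] 0<4 → i++
[i=1,j=0] 7>4 → j++
[i=1,j=1] 7<14 → i++
[i=2,j=1] 13<14 → i++
[i=3,j=1] 22>14 → j++
[i=3,j=2] 22>18 → j++
[i=3,j=3] 22<25 → i++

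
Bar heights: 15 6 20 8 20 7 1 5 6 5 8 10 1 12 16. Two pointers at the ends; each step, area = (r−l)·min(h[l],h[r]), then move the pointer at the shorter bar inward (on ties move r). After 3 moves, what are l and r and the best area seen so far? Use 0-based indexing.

l=2, r=13, best area=210

[0,14] min(15,16)*14=210 best=210 * → l++
[1,14] min(6,16)*13=78 best=210 → l++
[2,14] min(20,16)*12=192 best=210 → r--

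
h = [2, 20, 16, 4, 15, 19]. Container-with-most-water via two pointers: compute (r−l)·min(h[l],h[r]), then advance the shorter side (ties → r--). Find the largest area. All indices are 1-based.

max area = 76

[1,6] min(2,19)*5=10 best=10 * → l++
[2,6] min(20,19)*4=76 best=76 * → r--
[2,5] min(20,15)*3=45 best=76 → r--
[2,4] min(20,4)*2=8 best=76 → r--
[2,3] min(20,16)*1=16 best=76 → r--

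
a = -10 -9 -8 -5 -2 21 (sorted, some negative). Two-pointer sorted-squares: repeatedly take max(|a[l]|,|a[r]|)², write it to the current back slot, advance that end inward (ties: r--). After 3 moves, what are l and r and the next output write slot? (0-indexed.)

l=2, r=4, next write slot=2

l=0 r=5: |-10|<=|21| out[5]=441, r--
l=0 r=4: |-10|>|-2| out[4]=100, l++
l=1 r=4: |-9|>|-2| out[3]=81, l++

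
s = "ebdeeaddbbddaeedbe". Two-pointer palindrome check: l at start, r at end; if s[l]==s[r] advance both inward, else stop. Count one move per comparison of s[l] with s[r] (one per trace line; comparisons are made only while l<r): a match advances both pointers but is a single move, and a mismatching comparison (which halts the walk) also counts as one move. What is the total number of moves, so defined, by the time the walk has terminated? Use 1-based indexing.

9 moves

l=1 r=18: 'e'=='e', l++,r--
l=2 r=17: 'b'=='b', l++,r--
l=3 r=16: 'd'=='d', l++,r--
l=4 r=15: 'e'=='e', l++,r--
l=5 r=14: 'e'=='e', l++,r--
l=6 r=13: 'a'=='a', l++,r--
l=7 r=12: 'd'=='d', l++,r--
l=8 r=11: 'd'=='d', l++,r--
l=9 r=10: 'b'=='b', l++,r--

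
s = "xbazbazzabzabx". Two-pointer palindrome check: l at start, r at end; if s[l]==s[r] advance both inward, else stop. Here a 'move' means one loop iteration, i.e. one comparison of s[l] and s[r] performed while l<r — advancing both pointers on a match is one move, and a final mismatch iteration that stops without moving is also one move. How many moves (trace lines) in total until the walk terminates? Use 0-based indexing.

l=0 r=13: 'x'=='x', l++,r--
l=1 r=12: 'b'=='b', l++,r--
l=2 r=11: 'a'=='a', l++,r--
l=3 r=10: 'z'=='z', l++,r--
l=4 r=9: 'b'=='b', l++,r--
l=5 r=8: 'a'=='a', l++,r--
l=6 r=7: 'z'=='z', l++,r--

7 moves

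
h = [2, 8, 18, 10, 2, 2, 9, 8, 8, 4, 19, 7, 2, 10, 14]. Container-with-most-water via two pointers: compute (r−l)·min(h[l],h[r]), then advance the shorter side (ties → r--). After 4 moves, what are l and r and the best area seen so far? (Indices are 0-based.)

[0,14] min(2,14)*14=28 best=28 * → l++
[1,14] min(8,14)*13=104 best=104 * → l++
[2,14] min(18,14)*12=168 best=168 * → r--
[2,13] min(18,10)*11=110 best=168 → r--

l=2, r=12, best area=168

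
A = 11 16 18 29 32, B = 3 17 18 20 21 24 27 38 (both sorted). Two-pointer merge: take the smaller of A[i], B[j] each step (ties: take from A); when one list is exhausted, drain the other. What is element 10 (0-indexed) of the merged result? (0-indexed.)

[i=0,j=0] A[i]=11>B[j]=3 take 3 → j++
[i=0,j=1] A[i]=11<=B[j]=17 take 11 → i++
[i=1,j=1] A[i]=16<=B[j]=17 take 16 → i++
[i=2,j=1] A[i]=18>B[j]=17 take 17 → j++
[i=2,j=2] A[i]=18<=B[j]=18 take 18 → i++
[i=3,j=2] A[i]=29>B[j]=18 take 18 → j++
[i=3,j=3] A[i]=29>B[j]=20 take 20 → j++
[i=3,j=4] A[i]=29>B[j]=21 take 21 → j++
[i=3,j=5] A[i]=29>B[j]=24 take 24 → j++
[i=3,j=6] A[i]=29>B[j]=27 take 27 → j++
[i=3,j=7] A[i]=29<=B[j]=38 take 29 → i++
[i=4,j=7] A[i]=32<=B[j]=38 take 32 → i++
[i=5,j=7] A done, take B[j]=38 → j++

merged[10] = 29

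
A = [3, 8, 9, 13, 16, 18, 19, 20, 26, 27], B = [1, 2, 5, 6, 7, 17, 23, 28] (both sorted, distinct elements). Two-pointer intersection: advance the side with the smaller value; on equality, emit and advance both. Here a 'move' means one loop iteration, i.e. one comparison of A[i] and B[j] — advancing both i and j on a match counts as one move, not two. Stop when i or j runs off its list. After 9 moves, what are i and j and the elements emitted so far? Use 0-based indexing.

i=0 j=0: 3>1, j++
i=0 j=1: 3>2, j++
i=0 j=2: 3<5, i++
i=1 j=2: 8>5, j++
i=1 j=3: 8>6, j++
i=1 j=4: 8>7, j++
i=1 j=5: 8<17, i++
i=2 j=5: 9<17, i++
i=3 j=5: 13<17, i++

i=4, j=5, emitted=[]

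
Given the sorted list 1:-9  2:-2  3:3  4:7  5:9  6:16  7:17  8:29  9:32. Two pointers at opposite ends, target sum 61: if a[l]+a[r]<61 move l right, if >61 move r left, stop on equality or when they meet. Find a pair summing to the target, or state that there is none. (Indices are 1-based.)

(29, 32)

[1,9] -9+32=23 <61 → l++
[2,9] -2+32=30 <61 → l++
[3,9] 3+32=35 <61 → l++
[4,9] 7+32=39 <61 → l++
[5,9] 9+32=41 <61 → l++
[6,9] 16+32=48 <61 → l++
[7,9] 17+32=49 <61 → l++
[8,9] 29+32=61 → found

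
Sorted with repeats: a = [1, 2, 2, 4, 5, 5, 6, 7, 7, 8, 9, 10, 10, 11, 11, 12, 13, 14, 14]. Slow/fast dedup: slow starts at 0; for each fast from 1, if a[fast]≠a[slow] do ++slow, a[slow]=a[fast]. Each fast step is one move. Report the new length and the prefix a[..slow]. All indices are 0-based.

length 13; prefix = [1, 2, 4, 5, 6, 7, 8, 9, 10, 11, 12, 13, 14]

(s=0,f=1) a[fast]=2≠a[slow]=1 write a[1]=2 → slow++,fast++
(s=1,f=2) a[fast]=2=a[slow] dup → fast++
(s=1,f=3) a[fast]=4≠a[slow]=2 write a[2]=4 → slow++,fast++
(s=2,f=4) a[fast]=5≠a[slow]=4 write a[3]=5 → slow++,fast++
(s=3,f=5) a[fast]=5=a[slow] dup → fast++
(s=3,f=6) a[fast]=6≠a[slow]=5 write a[4]=6 → slow++,fast++
(s=4,f=7) a[fast]=7≠a[slow]=6 write a[5]=7 → slow++,fast++
(s=5,f=8) a[fast]=7=a[slow] dup → fast++
(s=5,f=9) a[fast]=8≠a[slow]=7 write a[6]=8 → slow++,fast++
(s=6,f=10) a[fast]=9≠a[slow]=8 write a[7]=9 → slow++,fast++
(s=7,f=11) a[fast]=10≠a[slow]=9 write a[8]=10 → slow++,fast++
(s=8,f=12) a[fast]=10=a[slow] dup → fast++
(s=8,f=13) a[fast]=11≠a[slow]=10 write a[9]=11 → slow++,fast++
(s=9,f=14) a[fast]=11=a[slow] dup → fast++
(s=9,f=15) a[fast]=12≠a[slow]=11 write a[10]=12 → slow++,fast++
(s=10,f=16) a[fast]=13≠a[slow]=12 write a[11]=13 → slow++,fast++
(s=11,f=17) a[fast]=14≠a[slow]=13 write a[12]=14 → slow++,fast++
(s=12,f=18) a[fast]=14=a[slow] dup → fast++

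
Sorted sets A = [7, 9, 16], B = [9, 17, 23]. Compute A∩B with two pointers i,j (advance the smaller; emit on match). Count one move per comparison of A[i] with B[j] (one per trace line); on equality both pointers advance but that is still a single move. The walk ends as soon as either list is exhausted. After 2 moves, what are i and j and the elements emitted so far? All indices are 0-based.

[i=0,j=0] 7<9 → i++
[i=1,j=0] 9==9 emit → i++,j++

i=2, j=1, emitted=[9]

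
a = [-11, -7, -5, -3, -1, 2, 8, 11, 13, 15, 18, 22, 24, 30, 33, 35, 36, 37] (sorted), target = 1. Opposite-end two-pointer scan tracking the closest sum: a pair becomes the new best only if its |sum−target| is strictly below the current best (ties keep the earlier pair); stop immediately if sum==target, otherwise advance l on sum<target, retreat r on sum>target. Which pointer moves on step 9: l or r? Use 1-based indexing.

r

l=1 r=18: -11+37=26 d=25 *, r--
l=1 r=17: -11+36=25 d=24 *, r--
l=1 r=16: -11+35=24 d=23 *, r--
l=1 r=15: -11+33=22 d=21 *, r--
l=1 r=14: -11+30=19 d=18 *, r--
l=1 r=13: -11+24=13 d=12 *, r--
l=1 r=12: -11+22=11 d=10 *, r--
l=1 r=11: -11+18=7 d=6 *, r--
l=1 r=10: -11+15=4 d=3 *, r--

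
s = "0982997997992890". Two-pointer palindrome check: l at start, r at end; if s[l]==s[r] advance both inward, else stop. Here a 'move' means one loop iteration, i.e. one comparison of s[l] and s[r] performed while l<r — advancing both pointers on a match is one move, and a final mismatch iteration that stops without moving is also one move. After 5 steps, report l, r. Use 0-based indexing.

l=0 r=15: '0'=='0', l++,r--
l=1 r=14: '9'=='9', l++,r--
l=2 r=13: '8'=='8', l++,r--
l=3 r=12: '2'=='2', l++,r--
l=4 r=11: '9'=='9', l++,r--

l=5, r=10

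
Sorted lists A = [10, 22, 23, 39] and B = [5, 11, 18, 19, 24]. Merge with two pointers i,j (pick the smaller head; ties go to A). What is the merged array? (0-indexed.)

[i=0,j=0] A[i]=10>B[j]=5 take 5 → j++
[i=0,j=1] A[i]=10<=B[j]=11 take 10 → i++
[i=1,j=1] A[i]=22>B[j]=11 take 11 → j++
[i=1,j=2] A[i]=22>B[j]=18 take 18 → j++
[i=1,j=3] A[i]=22>B[j]=19 take 19 → j++
[i=1,j=4] A[i]=22<=B[j]=24 take 22 → i++
[i=2,j=4] A[i]=23<=B[j]=24 take 23 → i++
[i=3,j=4] A[i]=39>B[j]=24 take 24 → j++
[i=3,j=5] B done, take A[i]=39 → i++

[5, 10, 11, 18, 19, 22, 23, 24, 39]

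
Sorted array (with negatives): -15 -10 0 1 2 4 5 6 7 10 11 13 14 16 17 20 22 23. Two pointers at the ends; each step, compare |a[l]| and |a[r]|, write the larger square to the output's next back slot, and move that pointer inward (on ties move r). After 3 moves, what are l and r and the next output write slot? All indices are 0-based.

l=0, r=14, next write slot=14

[0,17] |-15|<=|23| out[17]=529 → r--
[0,16] |-15|<=|22| out[16]=484 → r--
[0,15] |-15|<=|20| out[15]=400 → r--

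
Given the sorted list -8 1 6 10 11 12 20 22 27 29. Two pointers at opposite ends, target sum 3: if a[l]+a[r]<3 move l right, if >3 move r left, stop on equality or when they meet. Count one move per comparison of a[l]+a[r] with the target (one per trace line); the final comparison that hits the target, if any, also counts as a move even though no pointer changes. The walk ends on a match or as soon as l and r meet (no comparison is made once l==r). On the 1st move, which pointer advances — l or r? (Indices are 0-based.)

r

l=0 r=9: -8+29=21 >3, r--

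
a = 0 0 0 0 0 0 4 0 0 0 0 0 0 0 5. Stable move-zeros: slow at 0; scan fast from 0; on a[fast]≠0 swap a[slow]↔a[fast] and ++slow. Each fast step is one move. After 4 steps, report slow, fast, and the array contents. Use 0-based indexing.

slow=0, fast=4, a=[0, 0, 0, 0, 0, 0, 4, 0, 0, 0, 0, 0, 0, 0, 5]

(s=0,f=0) a[fast]=0 → fast++
(s=0,f=1) a[fast]=0 → fast++
(s=0,f=2) a[fast]=0 → fast++
(s=0,f=3) a[fast]=0 → fast++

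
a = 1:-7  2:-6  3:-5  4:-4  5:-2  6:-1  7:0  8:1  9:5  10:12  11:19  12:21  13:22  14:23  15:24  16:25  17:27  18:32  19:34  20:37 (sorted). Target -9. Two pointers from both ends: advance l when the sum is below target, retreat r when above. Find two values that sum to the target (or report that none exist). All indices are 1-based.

[1,20] -7+37=30 >-9 → r--
[1,19] -7+34=27 >-9 → r--
[1,18] -7+32=25 >-9 → r--
[1,17] -7+27=20 >-9 → r--
[1,16] -7+25=18 >-9 → r--
[1,15] -7+24=17 >-9 → r--
[1,14] -7+23=16 >-9 → r--
[1,13] -7+22=15 >-9 → r--
[1,12] -7+21=14 >-9 → r--
[1,11] -7+19=12 >-9 → r--
[1,10] -7+12=5 >-9 → r--
[1,9] -7+5=-2 >-9 → r--
[1,8] -7+1=-6 >-9 → r--
[1,7] -7+0=-7 >-9 → r--
[1,6] -7+-1=-8 >-9 → r--
[1,5] -7+-2=-9 → found

(-7, -2)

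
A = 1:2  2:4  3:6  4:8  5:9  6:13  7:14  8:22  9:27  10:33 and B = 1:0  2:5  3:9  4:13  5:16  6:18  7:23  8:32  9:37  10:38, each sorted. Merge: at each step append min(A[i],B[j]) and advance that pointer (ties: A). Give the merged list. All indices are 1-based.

[i=1,j=1] A[i]=2>B[j]=0 take 0 → j++
[i=1,j=2] A[i]=2<=B[j]=5 take 2 → i++
[i=2,j=2] A[i]=4<=B[j]=5 take 4 → i++
[i=3,j=2] A[i]=6>B[j]=5 take 5 → j++
[i=3,j=3] A[i]=6<=B[j]=9 take 6 → i++
[i=4,j=3] A[i]=8<=B[j]=9 take 8 → i++
[i=5,j=3] A[i]=9<=B[j]=9 take 9 → i++
[i=6,j=3] A[i]=13>B[j]=9 take 9 → j++
[i=6,j=4] A[i]=13<=B[j]=13 take 13 → i++
[i=7,j=4] A[i]=14>B[j]=13 take 13 → j++
[i=7,j=5] A[i]=14<=B[j]=16 take 14 → i++
[i=8,j=5] A[i]=22>B[j]=16 take 16 → j++
[i=8,j=6] A[i]=22>B[j]=18 take 18 → j++
[i=8,j=7] A[i]=22<=B[j]=23 take 22 → i++
[i=9,j=7] A[i]=27>B[j]=23 take 23 → j++
[i=9,j=8] A[i]=27<=B[j]=32 take 27 → i++
[i=10,j=8] A[i]=33>B[j]=32 take 32 → j++
[i=10,j=9] A[i]=33<=B[j]=37 take 33 → i++
[i=11,j=9] A done, take B[j]=37 → j++
[i=11,j=10] A done, take B[j]=38 → j++

[0, 2, 4, 5, 6, 8, 9, 9, 13, 13, 14, 16, 18, 22, 23, 27, 32, 33, 37, 38]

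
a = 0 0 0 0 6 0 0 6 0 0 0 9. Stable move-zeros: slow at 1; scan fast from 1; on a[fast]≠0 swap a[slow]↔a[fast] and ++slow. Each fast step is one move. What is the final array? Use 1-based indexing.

slow=1 fast=1: a[fast]=0, fast++
slow=1 fast=2: a[fast]=0, fast++
slow=1 fast=3: a[fast]=0, fast++
slow=1 fast=4: a[fast]=0, fast++
slow=1 fast=5: a[fast]=6≠0 swap→a[1]=6, slow++,fast++
slow=2 fast=6: a[fast]=0, fast++
slow=2 fast=7: a[fast]=0, fast++
slow=2 fast=8: a[fast]=6≠0 swap→a[2]=6, slow++,fast++
slow=3 fast=9: a[fast]=0, fast++
slow=3 fast=10: a[fast]=0, fast++
slow=3 fast=11: a[fast]=0, fast++
slow=3 fast=12: a[fast]=9≠0 swap→a[3]=9, slow++,fast++

[6, 6, 9, 0, 0, 0, 0, 0, 0, 0, 0, 0]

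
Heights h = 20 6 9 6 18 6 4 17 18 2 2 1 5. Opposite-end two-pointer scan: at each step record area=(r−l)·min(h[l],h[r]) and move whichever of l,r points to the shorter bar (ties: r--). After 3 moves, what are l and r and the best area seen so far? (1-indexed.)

l=1 r=13: min(20,5)*12=60 best=60 *, r--
l=1 r=12: min(20,1)*11=11 best=60, r--
l=1 r=11: min(20,2)*10=20 best=60, r--

l=1, r=10, best area=60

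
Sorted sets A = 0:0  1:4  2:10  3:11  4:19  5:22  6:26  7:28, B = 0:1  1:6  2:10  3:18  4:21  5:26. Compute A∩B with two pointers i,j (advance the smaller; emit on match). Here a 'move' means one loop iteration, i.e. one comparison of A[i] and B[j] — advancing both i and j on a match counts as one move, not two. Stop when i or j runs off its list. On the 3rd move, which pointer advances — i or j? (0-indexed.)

i=0 j=0: 0<1, i++
i=1 j=0: 4>1, j++
i=1 j=1: 4<6, i++

i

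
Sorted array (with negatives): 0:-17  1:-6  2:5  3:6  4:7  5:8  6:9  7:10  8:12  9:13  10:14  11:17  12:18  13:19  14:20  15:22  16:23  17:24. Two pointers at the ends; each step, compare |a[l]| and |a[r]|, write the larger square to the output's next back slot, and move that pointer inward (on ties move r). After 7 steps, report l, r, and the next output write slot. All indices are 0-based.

l=0 r=17: |-17|<=|24| out[17]=576, r--
l=0 r=16: |-17|<=|23| out[16]=529, r--
l=0 r=15: |-17|<=|22| out[15]=484, r--
l=0 r=14: |-17|<=|20| out[14]=400, r--
l=0 r=13: |-17|<=|19| out[13]=361, r--
l=0 r=12: |-17|<=|18| out[12]=324, r--
l=0 r=11: |-17|<=|17| out[11]=289, r--

l=0, r=10, next write slot=10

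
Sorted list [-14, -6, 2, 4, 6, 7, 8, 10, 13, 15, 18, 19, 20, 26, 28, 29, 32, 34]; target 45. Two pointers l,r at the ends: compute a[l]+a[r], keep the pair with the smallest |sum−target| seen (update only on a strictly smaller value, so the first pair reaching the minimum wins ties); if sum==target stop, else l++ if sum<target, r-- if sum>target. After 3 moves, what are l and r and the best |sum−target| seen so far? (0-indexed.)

l=3, r=17, best |Δ|=9

[0,17] -14+34=20 d=25 * → l++
[1,17] -6+34=28 d=17 * → l++
[2,17] 2+34=36 d=9 * → l++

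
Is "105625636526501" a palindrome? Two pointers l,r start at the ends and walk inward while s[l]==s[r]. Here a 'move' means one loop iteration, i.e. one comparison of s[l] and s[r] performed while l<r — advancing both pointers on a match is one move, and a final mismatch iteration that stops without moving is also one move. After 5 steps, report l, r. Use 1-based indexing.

[1,15] '1'=='1' → l++,r--
[2,14] '0'=='0' → l++,r--
[3,13] '5'=='5' → l++,r--
[4,12] '6'=='6' → l++,r--
[5,11] '2'=='2' → l++,r--

l=6, r=10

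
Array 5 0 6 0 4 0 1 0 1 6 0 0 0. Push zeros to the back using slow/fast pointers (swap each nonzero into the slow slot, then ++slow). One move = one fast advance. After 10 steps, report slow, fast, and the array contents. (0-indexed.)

(s=0,f=0) a[fast]=5≠0 swap→a[0]=5 → slow++,fast++
(s=1,f=1) a[fast]=0 → fast++
(s=1,f=2) a[fast]=6≠0 swap→a[1]=6 → slow++,fast++
(s=2,f=3) a[fast]=0 → fast++
(s=2,f=4) a[fast]=4≠0 swap→a[2]=4 → slow++,fast++
(s=3,f=5) a[fast]=0 → fast++
(s=3,f=6) a[fast]=1≠0 swap→a[3]=1 → slow++,fast++
(s=4,f=7) a[fast]=0 → fast++
(s=4,f=8) a[fast]=1≠0 swap→a[4]=1 → slow++,fast++
(s=5,f=9) a[fast]=6≠0 swap→a[5]=6 → slow++,fast++

slow=6, fast=10, a=[5, 6, 4, 1, 1, 6, 0, 0, 0, 0, 0, 0, 0]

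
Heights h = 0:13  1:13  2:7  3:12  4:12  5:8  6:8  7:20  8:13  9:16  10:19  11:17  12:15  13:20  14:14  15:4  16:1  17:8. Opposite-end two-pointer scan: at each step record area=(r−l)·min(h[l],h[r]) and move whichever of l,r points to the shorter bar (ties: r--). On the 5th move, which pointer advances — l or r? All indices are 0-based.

l=0 r=17: min(13,8)*17=136 best=136 *, r--
l=0 r=16: min(13,1)*16=16 best=136, r--
l=0 r=15: min(13,4)*15=60 best=136, r--
l=0 r=14: min(13,14)*14=182 best=182 *, l++
l=1 r=14: min(13,14)*13=169 best=182, l++

l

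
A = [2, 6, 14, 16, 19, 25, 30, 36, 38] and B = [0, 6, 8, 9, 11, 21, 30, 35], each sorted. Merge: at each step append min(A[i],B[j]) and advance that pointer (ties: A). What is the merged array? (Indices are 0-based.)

i=0 j=0: A[i]=2>B[j]=0 take 0, j++
i=0 j=1: A[i]=2<=B[j]=6 take 2, i++
i=1 j=1: A[i]=6<=B[j]=6 take 6, i++
i=2 j=1: A[i]=14>B[j]=6 take 6, j++
i=2 j=2: A[i]=14>B[j]=8 take 8, j++
i=2 j=3: A[i]=14>B[j]=9 take 9, j++
i=2 j=4: A[i]=14>B[j]=11 take 11, j++
i=2 j=5: A[i]=14<=B[j]=21 take 14, i++
i=3 j=5: A[i]=16<=B[j]=21 take 16, i++
i=4 j=5: A[i]=19<=B[j]=21 take 19, i++
i=5 j=5: A[i]=25>B[j]=21 take 21, j++
i=5 j=6: A[i]=25<=B[j]=30 take 25, i++
i=6 j=6: A[i]=30<=B[j]=30 take 30, i++
i=7 j=6: A[i]=36>B[j]=30 take 30, j++
i=7 j=7: A[i]=36>B[j]=35 take 35, j++
i=7 j=8: B done, take A[i]=36, i++
i=8 j=8: B done, take A[i]=38, i++

[0, 2, 6, 6, 8, 9, 11, 14, 16, 19, 21, 25, 30, 30, 35, 36, 38]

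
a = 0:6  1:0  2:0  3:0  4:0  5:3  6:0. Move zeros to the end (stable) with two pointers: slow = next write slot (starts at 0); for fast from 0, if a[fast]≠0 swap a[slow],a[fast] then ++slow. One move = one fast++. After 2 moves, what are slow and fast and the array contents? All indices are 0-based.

slow=1, fast=2, a=[6, 0, 0, 0, 0, 3, 0]

slow=0 fast=0: a[fast]=6≠0 swap→a[0]=6, slow++,fast++
slow=1 fast=1: a[fast]=0, fast++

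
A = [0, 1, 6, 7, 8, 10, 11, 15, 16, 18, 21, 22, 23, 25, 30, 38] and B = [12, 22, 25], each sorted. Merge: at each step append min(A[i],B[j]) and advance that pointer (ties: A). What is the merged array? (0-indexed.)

[0, 1, 6, 7, 8, 10, 11, 12, 15, 16, 18, 21, 22, 22, 23, 25, 25, 30, 38]

i=0 j=0: A[i]=0<=B[j]=12 take 0, i++
i=1 j=0: A[i]=1<=B[j]=12 take 1, i++
i=2 j=0: A[i]=6<=B[j]=12 take 6, i++
i=3 j=0: A[i]=7<=B[j]=12 take 7, i++
i=4 j=0: A[i]=8<=B[j]=12 take 8, i++
i=5 j=0: A[i]=10<=B[j]=12 take 10, i++
i=6 j=0: A[i]=11<=B[j]=12 take 11, i++
i=7 j=0: A[i]=15>B[j]=12 take 12, j++
i=7 j=1: A[i]=15<=B[j]=22 take 15, i++
i=8 j=1: A[i]=16<=B[j]=22 take 16, i++
i=9 j=1: A[i]=18<=B[j]=22 take 18, i++
i=10 j=1: A[i]=21<=B[j]=22 take 21, i++
i=11 j=1: A[i]=22<=B[j]=22 take 22, i++
i=12 j=1: A[i]=23>B[j]=22 take 22, j++
i=12 j=2: A[i]=23<=B[j]=25 take 23, i++
i=13 j=2: A[i]=25<=B[j]=25 take 25, i++
i=14 j=2: A[i]=30>B[j]=25 take 25, j++
i=14 j=3: B done, take A[i]=30, i++
i=15 j=3: B done, take A[i]=38, i++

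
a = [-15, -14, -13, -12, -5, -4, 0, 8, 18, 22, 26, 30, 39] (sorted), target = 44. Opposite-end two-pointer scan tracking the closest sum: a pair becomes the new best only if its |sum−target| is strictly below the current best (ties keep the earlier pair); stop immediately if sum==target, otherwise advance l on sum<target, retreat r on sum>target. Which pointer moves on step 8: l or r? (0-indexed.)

l=0 r=12: -15+39=24 d=20 *, l++
l=1 r=12: -14+39=25 d=19 *, l++
l=2 r=12: -13+39=26 d=18 *, l++
l=3 r=12: -12+39=27 d=17 *, l++
l=4 r=12: -5+39=34 d=10 *, l++
l=5 r=12: -4+39=35 d=9 *, l++
l=6 r=12: 0+39=39 d=5 *, l++
l=7 r=12: 8+39=47 d=3 *, r--

r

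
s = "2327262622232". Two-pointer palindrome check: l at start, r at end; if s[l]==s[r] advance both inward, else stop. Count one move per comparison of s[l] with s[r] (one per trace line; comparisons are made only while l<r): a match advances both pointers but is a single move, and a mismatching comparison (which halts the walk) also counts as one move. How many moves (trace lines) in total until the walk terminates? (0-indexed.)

[0,12] '2'=='2' → l++,r--
[1,11] '3'=='3' → l++,r--
[2,10] '2'=='2' → l++,r--
[3,9] '7'!='2' → stop

4 moves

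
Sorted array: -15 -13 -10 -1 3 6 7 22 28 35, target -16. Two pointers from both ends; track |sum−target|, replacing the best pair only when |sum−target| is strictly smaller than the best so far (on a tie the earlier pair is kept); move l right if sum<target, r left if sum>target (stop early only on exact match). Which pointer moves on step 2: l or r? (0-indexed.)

[0,9] -15+35=20 d=36 * → r--
[0,8] -15+28=13 d=29 * → r--

r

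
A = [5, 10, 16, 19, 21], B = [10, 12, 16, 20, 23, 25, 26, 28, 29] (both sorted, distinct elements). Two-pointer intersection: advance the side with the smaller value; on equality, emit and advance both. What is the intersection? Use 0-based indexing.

i=0 j=0: 5<10, i++
i=1 j=0: 10==10 emit, i++,j++
i=2 j=1: 16>12, j++
i=2 j=2: 16==16 emit, i++,j++
i=3 j=3: 19<20, i++
i=4 j=3: 21>20, j++
i=4 j=4: 21<23, i++

intersection = [10, 16]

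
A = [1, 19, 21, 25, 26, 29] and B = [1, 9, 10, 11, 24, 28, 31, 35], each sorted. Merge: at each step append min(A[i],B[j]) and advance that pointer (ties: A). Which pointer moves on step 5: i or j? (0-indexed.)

j

i=0 j=0: A[i]=1<=B[j]=1 take 1, i++
i=1 j=0: A[i]=19>B[j]=1 take 1, j++
i=1 j=1: A[i]=19>B[j]=9 take 9, j++
i=1 j=2: A[i]=19>B[j]=10 take 10, j++
i=1 j=3: A[i]=19>B[j]=11 take 11, j++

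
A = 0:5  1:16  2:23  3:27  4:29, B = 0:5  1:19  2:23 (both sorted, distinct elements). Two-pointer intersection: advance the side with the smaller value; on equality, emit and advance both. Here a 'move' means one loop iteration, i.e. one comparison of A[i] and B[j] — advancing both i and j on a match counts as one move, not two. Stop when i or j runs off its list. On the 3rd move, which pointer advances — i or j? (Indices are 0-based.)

j

[i=0,j=0] 5==5 emit → i++,j++
[i=1,j=1] 16<19 → i++
[i=2,j=1] 23>19 → j++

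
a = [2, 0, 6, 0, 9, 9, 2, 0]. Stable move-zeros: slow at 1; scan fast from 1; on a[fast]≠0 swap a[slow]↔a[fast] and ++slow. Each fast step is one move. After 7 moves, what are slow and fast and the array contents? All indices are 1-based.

(s=1,f=1) a[fast]=2≠0 swap→a[1]=2 → slow++,fast++
(s=2,f=2) a[fast]=0 → fast++
(s=2,f=3) a[fast]=6≠0 swap→a[2]=6 → slow++,fast++
(s=3,f=4) a[fast]=0 → fast++
(s=3,f=5) a[fast]=9≠0 swap→a[3]=9 → slow++,fast++
(s=4,f=6) a[fast]=9≠0 swap→a[4]=9 → slow++,fast++
(s=5,f=7) a[fast]=2≠0 swap→a[5]=2 → slow++,fast++

slow=6, fast=8, a=[2, 6, 9, 9, 2, 0, 0, 0]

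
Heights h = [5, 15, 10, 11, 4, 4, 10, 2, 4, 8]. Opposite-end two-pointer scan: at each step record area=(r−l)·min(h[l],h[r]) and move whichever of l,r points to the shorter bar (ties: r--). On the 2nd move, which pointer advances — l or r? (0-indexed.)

r

[0,9] min(5,8)*9=45 best=45 * → l++
[1,9] min(15,8)*8=64 best=64 * → r--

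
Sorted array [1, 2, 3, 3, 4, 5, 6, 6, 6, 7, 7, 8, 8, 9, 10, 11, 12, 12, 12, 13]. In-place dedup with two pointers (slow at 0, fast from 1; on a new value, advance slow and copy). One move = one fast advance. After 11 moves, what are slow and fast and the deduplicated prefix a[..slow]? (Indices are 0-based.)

slow=7, fast=12, prefix=[1, 2, 3, 4, 5, 6, 7, 8]

slow=0 fast=1: a[fast]=2≠a[slow]=1 write a[1]=2, slow++,fast++
slow=1 fast=2: a[fast]=3≠a[slow]=2 write a[2]=3, slow++,fast++
slow=2 fast=3: a[fast]=3=a[slow] dup, fast++
slow=2 fast=4: a[fast]=4≠a[slow]=3 write a[3]=4, slow++,fast++
slow=3 fast=5: a[fast]=5≠a[slow]=4 write a[4]=5, slow++,fast++
slow=4 fast=6: a[fast]=6≠a[slow]=5 write a[5]=6, slow++,fast++
slow=5 fast=7: a[fast]=6=a[slow] dup, fast++
slow=5 fast=8: a[fast]=6=a[slow] dup, fast++
slow=5 fast=9: a[fast]=7≠a[slow]=6 write a[6]=7, slow++,fast++
slow=6 fast=10: a[fast]=7=a[slow] dup, fast++
slow=6 fast=11: a[fast]=8≠a[slow]=7 write a[7]=8, slow++,fast++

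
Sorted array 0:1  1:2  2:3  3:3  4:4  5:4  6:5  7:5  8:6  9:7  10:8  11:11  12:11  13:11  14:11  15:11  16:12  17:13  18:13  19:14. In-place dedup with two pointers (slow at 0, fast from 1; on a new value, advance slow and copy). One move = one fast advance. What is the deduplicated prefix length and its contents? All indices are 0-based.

slow=0 fast=1: a[fast]=2≠a[slow]=1 write a[1]=2, slow++,fast++
slow=1 fast=2: a[fast]=3≠a[slow]=2 write a[2]=3, slow++,fast++
slow=2 fast=3: a[fast]=3=a[slow] dup, fast++
slow=2 fast=4: a[fast]=4≠a[slow]=3 write a[3]=4, slow++,fast++
slow=3 fast=5: a[fast]=4=a[slow] dup, fast++
slow=3 fast=6: a[fast]=5≠a[slow]=4 write a[4]=5, slow++,fast++
slow=4 fast=7: a[fast]=5=a[slow] dup, fast++
slow=4 fast=8: a[fast]=6≠a[slow]=5 write a[5]=6, slow++,fast++
slow=5 fast=9: a[fast]=7≠a[slow]=6 write a[6]=7, slow++,fast++
slow=6 fast=10: a[fast]=8≠a[slow]=7 write a[7]=8, slow++,fast++
slow=7 fast=11: a[fast]=11≠a[slow]=8 write a[8]=11, slow++,fast++
slow=8 fast=12: a[fast]=11=a[slow] dup, fast++
slow=8 fast=13: a[fast]=11=a[slow] dup, fast++
slow=8 fast=14: a[fast]=11=a[slow] dup, fast++
slow=8 fast=15: a[fast]=11=a[slow] dup, fast++
slow=8 fast=16: a[fast]=12≠a[slow]=11 write a[9]=12, slow++,fast++
slow=9 fast=17: a[fast]=13≠a[slow]=12 write a[10]=13, slow++,fast++
slow=10 fast=18: a[fast]=13=a[slow] dup, fast++
slow=10 fast=19: a[fast]=14≠a[slow]=13 write a[11]=14, slow++,fast++

length 12; prefix = [1, 2, 3, 4, 5, 6, 7, 8, 11, 12, 13, 14]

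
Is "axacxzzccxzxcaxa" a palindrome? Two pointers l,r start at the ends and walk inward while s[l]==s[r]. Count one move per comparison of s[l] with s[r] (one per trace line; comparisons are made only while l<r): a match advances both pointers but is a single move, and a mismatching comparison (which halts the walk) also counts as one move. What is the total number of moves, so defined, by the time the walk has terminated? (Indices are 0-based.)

7 moves

[0,15] 'a'=='a' → l++,r--
[1,14] 'x'=='x' → l++,r--
[2,13] 'a'=='a' → l++,r--
[3,12] 'c'=='c' → l++,r--
[4,11] 'x'=='x' → l++,r--
[5,10] 'z'=='z' → l++,r--
[6,9] 'z'!='x' → stop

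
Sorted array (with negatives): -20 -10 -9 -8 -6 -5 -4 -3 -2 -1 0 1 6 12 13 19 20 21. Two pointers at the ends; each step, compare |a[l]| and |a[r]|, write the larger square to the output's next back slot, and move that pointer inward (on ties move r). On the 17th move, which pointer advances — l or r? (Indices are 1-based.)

[1,18] |-20|<=|21| out[18]=441 → r--
[1,17] |-20|<=|20| out[17]=400 → r--
[1,16] |-20|>|19| out[16]=400 → l++
[2,16] |-10|<=|19| out[15]=361 → r--
[2,15] |-10|<=|13| out[14]=169 → r--
[2,14] |-10|<=|12| out[13]=144 → r--
[2,13] |-10|>|6| out[12]=100 → l++
[3,13] |-9|>|6| out[11]=81 → l++
[4,13] |-8|>|6| out[10]=64 → l++
[5,13] |-6|<=|6| out[9]=36 → r--
[5,12] |-6|>|1| out[8]=36 → l++
[6,12] |-5|>|1| out[7]=25 → l++
[7,12] |-4|>|1| out[6]=16 → l++
[8,12] |-3|>|1| out[5]=9 → l++
[9,12] |-2|>|1| out[4]=4 → l++
[10,12] |-1|<=|1| out[3]=1 → r--
[10,11] |-1|>|0| out[2]=1 → l++

l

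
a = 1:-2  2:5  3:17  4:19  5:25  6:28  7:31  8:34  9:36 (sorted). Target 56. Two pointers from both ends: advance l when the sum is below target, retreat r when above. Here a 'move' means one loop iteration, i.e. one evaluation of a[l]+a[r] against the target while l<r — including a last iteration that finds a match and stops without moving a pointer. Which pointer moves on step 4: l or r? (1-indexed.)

l

[1,9] -2+36=34 <56 → l++
[2,9] 5+36=41 <56 → l++
[3,9] 17+36=53 <56 → l++
[4,9] 19+36=55 <56 → l++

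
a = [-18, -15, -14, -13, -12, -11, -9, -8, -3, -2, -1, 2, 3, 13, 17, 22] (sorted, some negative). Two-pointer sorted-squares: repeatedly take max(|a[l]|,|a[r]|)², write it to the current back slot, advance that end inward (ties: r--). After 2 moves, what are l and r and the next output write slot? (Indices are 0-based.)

l=1, r=14, next write slot=13

l=0 r=15: |-18|<=|22| out[15]=484, r--
l=0 r=14: |-18|>|17| out[14]=324, l++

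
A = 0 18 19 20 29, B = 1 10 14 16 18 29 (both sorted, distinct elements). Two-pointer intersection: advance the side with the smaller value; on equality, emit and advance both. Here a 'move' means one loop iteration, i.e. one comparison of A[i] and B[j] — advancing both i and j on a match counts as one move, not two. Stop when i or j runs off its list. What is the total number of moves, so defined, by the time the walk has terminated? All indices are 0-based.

9 moves

i=0 j=0: 0<1, i++
i=1 j=0: 18>1, j++
i=1 j=1: 18>10, j++
i=1 j=2: 18>14, j++
i=1 j=3: 18>16, j++
i=1 j=4: 18==18 emit, i++,j++
i=2 j=5: 19<29, i++
i=3 j=5: 20<29, i++
i=4 j=5: 29==29 emit, i++,j++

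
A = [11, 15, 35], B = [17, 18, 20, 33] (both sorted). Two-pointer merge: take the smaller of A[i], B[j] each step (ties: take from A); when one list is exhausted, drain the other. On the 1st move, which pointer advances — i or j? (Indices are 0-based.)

[i=0,j=0] A[i]=11<=B[j]=17 take 11 → i++

i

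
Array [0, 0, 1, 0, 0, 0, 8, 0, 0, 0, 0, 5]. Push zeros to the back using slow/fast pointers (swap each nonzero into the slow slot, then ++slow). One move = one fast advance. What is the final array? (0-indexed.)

(s=0,f=0) a[fast]=0 → fast++
(s=0,f=1) a[fast]=0 → fast++
(s=0,f=2) a[fast]=1≠0 swap→a[0]=1 → slow++,fast++
(s=1,f=3) a[fast]=0 → fast++
(s=1,f=4) a[fast]=0 → fast++
(s=1,f=5) a[fast]=0 → fast++
(s=1,f=6) a[fast]=8≠0 swap→a[1]=8 → slow++,fast++
(s=2,f=7) a[fast]=0 → fast++
(s=2,f=8) a[fast]=0 → fast++
(s=2,f=9) a[fast]=0 → fast++
(s=2,f=10) a[fast]=0 → fast++
(s=2,f=11) a[fast]=5≠0 swap→a[2]=5 → slow++,fast++

[1, 8, 5, 0, 0, 0, 0, 0, 0, 0, 0, 0]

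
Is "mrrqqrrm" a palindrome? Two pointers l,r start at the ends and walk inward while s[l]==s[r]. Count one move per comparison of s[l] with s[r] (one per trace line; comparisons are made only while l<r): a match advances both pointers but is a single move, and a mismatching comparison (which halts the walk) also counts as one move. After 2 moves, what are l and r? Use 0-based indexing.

l=2, r=5

[0,7] 'm'=='m' → l++,r--
[1,6] 'r'=='r' → l++,r--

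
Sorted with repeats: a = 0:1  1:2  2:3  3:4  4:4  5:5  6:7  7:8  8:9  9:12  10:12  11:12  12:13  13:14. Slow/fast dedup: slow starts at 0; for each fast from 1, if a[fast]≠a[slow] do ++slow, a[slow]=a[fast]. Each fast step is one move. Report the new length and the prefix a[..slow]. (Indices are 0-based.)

(s=0,f=1) a[fast]=2≠a[slow]=1 write a[1]=2 → slow++,fast++
(s=1,f=2) a[fast]=3≠a[slow]=2 write a[2]=3 → slow++,fast++
(s=2,f=3) a[fast]=4≠a[slow]=3 write a[3]=4 → slow++,fast++
(s=3,f=4) a[fast]=4=a[slow] dup → fast++
(s=3,f=5) a[fast]=5≠a[slow]=4 write a[4]=5 → slow++,fast++
(s=4,f=6) a[fast]=7≠a[slow]=5 write a[5]=7 → slow++,fast++
(s=5,f=7) a[fast]=8≠a[slow]=7 write a[6]=8 → slow++,fast++
(s=6,f=8) a[fast]=9≠a[slow]=8 write a[7]=9 → slow++,fast++
(s=7,f=9) a[fast]=12≠a[slow]=9 write a[8]=12 → slow++,fast++
(s=8,f=10) a[fast]=12=a[slow] dup → fast++
(s=8,f=11) a[fast]=12=a[slow] dup → fast++
(s=8,f=12) a[fast]=13≠a[slow]=12 write a[9]=13 → slow++,fast++
(s=9,f=13) a[fast]=14≠a[slow]=13 write a[10]=14 → slow++,fast++

length 11; prefix = [1, 2, 3, 4, 5, 7, 8, 9, 12, 13, 14]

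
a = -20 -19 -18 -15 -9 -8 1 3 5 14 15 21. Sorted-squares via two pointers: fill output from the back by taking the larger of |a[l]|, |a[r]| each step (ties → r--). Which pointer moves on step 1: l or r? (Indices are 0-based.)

r

[0,11] |-20|<=|21| out[11]=441 → r--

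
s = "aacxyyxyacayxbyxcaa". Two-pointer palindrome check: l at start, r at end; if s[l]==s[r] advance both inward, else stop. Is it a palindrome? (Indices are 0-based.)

l=0 r=18: 'a'=='a', l++,r--
l=1 r=17: 'a'=='a', l++,r--
l=2 r=16: 'c'=='c', l++,r--
l=3 r=15: 'x'=='x', l++,r--
l=4 r=14: 'y'=='y', l++,r--
l=5 r=13: 'y'!='b', stop

not a palindrome (mismatch at 5,13)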